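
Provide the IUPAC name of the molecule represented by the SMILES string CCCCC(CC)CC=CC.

The longest carbon chain that includes the multiple bond has 9 carbons, so the parent hydride is nonane.
The chain contains a C=C double bond, so the unsaturation ending is -ene.
Number the chain so that numbering from this end puts the double bond at C-2 rather than C-7.
With this numbering: the double bond between C-2 and C-3; an ethyl group at C-5.
The name is 5-ethylnon-2-ene.

5-ethylnon-2-ene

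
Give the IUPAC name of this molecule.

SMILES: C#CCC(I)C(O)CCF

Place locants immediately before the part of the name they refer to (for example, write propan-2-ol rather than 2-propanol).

1-fluoro-4-iodohept-6-yn-3-ol

Counting along the main chain through the –OH group and the multiple bond gives 7 carbons: the parent is heptane.
The highest-priority functional group is an alcohol (–OH), so the name ends in -ol.
A C≡C triple bond in the chain gives the infix -yne-.
Number the chain so that numbering from this end puts the hydroxyl group at C-3 rather than C-5.
This places the hydroxyl at C-3; the triple bond between C-6 and C-7; a fluoro group at C-1; an iodo group at C-4.
Substituent prefixes are cited in alphabetical order (multiplying prefixes like di-/tri- are ignored for ordering).
The name is 1-fluoro-4-iodohept-6-yn-3-ol.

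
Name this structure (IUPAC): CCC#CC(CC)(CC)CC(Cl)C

7-chloro-5,5-diethyloct-3-yne

The longest chain bearing the multiple bond is 8 carbons long (octane).
The chain contains a C≡C triple bond, so the unsaturation ending is -yne.
Choose the numbering such that numbering from this end puts the triple bond at C-3 rather than C-5.
That gives the triple bond between C-3 and C-4; a chloro group at C-7; two ethyl groups at C-5.
Substituent prefixes are cited in alphabetical order (multiplying prefixes like di-/tri- are ignored for ordering).
The name is 7-chloro-5,5-diethyloct-3-yne.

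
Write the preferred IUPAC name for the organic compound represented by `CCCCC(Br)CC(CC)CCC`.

6-bromo-4-ethyldecane

The parent chain contains 10 carbons (decane).
Choose the numbering such that the substituent locant set {4,6} is lower than {5,7} at the first point of difference.
With this numbering: a bromo group at C-6; an ethyl group at C-4.
Prefixes are listed alphabetically: bromo, ethyl.
The name is 6-bromo-4-ethyldecane.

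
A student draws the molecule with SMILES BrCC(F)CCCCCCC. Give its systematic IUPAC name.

The parent chain contains 9 carbons (nonane).
Choose the numbering such that the substituent locant set {1,2} is lower than {8,9} at the first point of difference.
This places a bromo group at C-1; a fluoro group at C-2.
Substituent prefixes are cited in alphabetical order (multiplying prefixes like di-/tri- are ignored for ordering).
Assembling the pieces gives 1-bromo-2-fluorononane.

1-bromo-2-fluorononane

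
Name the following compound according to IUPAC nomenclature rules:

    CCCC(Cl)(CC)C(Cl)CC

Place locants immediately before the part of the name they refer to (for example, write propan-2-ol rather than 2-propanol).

The parent chain contains 7 carbons (heptane).
Choose the numbering such that the substituent locant set {3,4,4} is lower than {4,4,5} at the first point of difference.
With this numbering: chloro groups at C-3 and C-4; an ethyl group at C-4.
The substituents are ordered alphabetically, ignoring any di-/tri- multipliers.
The name is 3,4-dichloro-4-ethylheptane.

3,4-dichloro-4-ethylheptane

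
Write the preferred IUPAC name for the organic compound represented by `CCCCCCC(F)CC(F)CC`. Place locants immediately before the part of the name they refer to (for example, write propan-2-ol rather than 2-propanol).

3,5-difluoroundecane

The parent chain contains 11 carbons (undecane).
The numbering direction is chosen so that the substituent locant set {3,5} is lower than {7,9} at the first point of difference.
This places fluoro groups at C-3 and C-5.
The name is 3,5-difluoroundecane.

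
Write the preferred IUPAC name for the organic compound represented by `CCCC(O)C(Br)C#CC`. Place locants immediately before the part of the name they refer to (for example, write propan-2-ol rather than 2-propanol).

The longest carbon chain that includes the –OH group and the multiple bond has 8 carbons, so the parent hydride is octane.
An alcohol (–OH) is the principal characteristic group, giving the suffix -ol.
A C≡C triple bond in the chain gives the infix -yne-.
Number the chain so that numbering from this end puts the hydroxyl group at C-4 rather than C-5.
With this numbering: the hydroxyl at C-4; the triple bond between C-6 and C-7; a bromo group at C-5.
The name is 5-bromooct-6-yn-4-ol.

5-bromooct-6-yn-4-ol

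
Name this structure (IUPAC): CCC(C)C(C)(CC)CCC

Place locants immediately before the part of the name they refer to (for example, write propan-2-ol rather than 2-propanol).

4-ethyl-3,4-dimethylheptane

The longest continuous carbon chain has 7 atoms, so the parent hydride is heptane.
Number the chain so that the substituent locant set {3,4,4} is lower than {4,4,5} at the first point of difference.
That gives an ethyl group at C-4; methyl groups at C-3 and C-4.
The substituents are ordered alphabetically, ignoring any di-/tri- multipliers.
Assembling the pieces gives 4-ethyl-3,4-dimethylheptane.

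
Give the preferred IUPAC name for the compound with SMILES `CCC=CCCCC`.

oct-3-ene

The longest chain bearing the multiple bond is 8 carbons long (octane).
The chain contains a C=C double bond, so the unsaturation ending is -ene.
The numbering direction is chosen so that numbering from this end puts the double bond at C-3 rather than C-5.
With this numbering: the double bond between C-3 and C-4.
Assembling the pieces gives oct-3-ene.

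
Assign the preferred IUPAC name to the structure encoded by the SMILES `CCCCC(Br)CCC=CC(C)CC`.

8-bromo-3-methyldodec-4-ene

The longest chain bearing the multiple bond is 12 carbons long (dodecane).
The chain contains a C=C double bond, so the unsaturation ending is -ene.
The numbering direction is chosen so that numbering from this end puts the double bond at C-4 rather than C-8.
That gives the double bond between C-4 and C-5; a bromo group at C-8; a methyl group at C-3.
The substituents are ordered alphabetically, ignoring any di-/tri- multipliers.
The name is 8-bromo-3-methyldodec-4-ene.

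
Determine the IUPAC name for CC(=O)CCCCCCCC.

decan-2-one

Counting along the main chain through the carbonyl gives 10 carbons: the parent is decane.
A ketone (C=O on an internal carbon) is the principal characteristic group, giving the suffix -one.
The numbering direction is chosen so that numbering from this end puts the carbonyl group at C-2 rather than C-9.
This places the carbonyl at C-2.
The name is decan-2-one.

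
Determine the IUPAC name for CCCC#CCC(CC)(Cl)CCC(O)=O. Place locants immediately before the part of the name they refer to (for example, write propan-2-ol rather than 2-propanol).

Counting along the main chain through the –COOH group and the multiple bond gives 10 carbons: the parent is decane.
A carboxylic acid (terminal –COOH) is the principal characteristic group, giving the suffix -oic acid.
A C≡C triple bond in the chain gives the infix -yne-.
Choose the numbering such that the carboxylic acid carbon is C-1 by definition.
This places the triple bond between C-6 and C-7; a chloro group at C-4; an ethyl group at C-4.
Prefixes are listed alphabetically: chloro, ethyl.
Assembling the pieces gives 4-chloro-4-ethyldec-6-ynoic acid.

4-chloro-4-ethyldec-6-ynoic acid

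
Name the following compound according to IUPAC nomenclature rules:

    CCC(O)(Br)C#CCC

The longest carbon chain that includes the –OH group and the multiple bond has 7 carbons, so the parent hydride is heptane.
The principal characteristic group is an alcohol (–OH), named with the suffix -ol.
A C≡C triple bond in the chain gives the infix -yne-.
Number the chain so that numbering from this end puts the hydroxyl group at C-3 rather than C-5.
That gives the hydroxyl at C-3; the triple bond between C-4 and C-5; a bromo group at C-3.
The name is 3-bromohept-4-yn-3-ol.

3-bromohept-4-yn-3-ol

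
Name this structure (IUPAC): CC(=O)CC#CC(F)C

6-fluorohept-4-yn-2-one

Counting along the main chain through the carbonyl and the multiple bond gives 7 carbons: the parent is heptane.
A ketone (C=O on an internal carbon) is the principal characteristic group, giving the suffix -one.
There is one C≡C triple bond, indicated by the ending -yne.
The numbering direction is chosen so that numbering from this end puts the carbonyl group at C-2 rather than C-6.
That gives the carbonyl at C-2; the triple bond between C-4 and C-5; a fluoro group at C-6.
The name is 6-fluorohept-4-yn-2-one.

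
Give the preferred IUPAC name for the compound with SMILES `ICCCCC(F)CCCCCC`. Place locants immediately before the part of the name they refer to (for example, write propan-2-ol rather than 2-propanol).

The parent chain contains 11 carbons (undecane).
The numbering direction is chosen so that the substituent locant set {1,5} is lower than {7,11} at the first point of difference.
This places a fluoro group at C-5; an iodo group at C-1.
Prefixes are listed alphabetically: fluoro, iodo.
The name is 5-fluoro-1-iodoundecane.

5-fluoro-1-iodoundecane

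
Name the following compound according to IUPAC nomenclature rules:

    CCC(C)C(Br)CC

The longest continuous carbon chain has 6 atoms, so the parent hydride is hexane.
Number the chain so that the locant sets are identical either way, so the alphabetically earlier bromo substituent takes the lower locant (3 rather than 4).
With this numbering: a bromo group at C-3; a methyl group at C-4.
Prefixes are listed alphabetically: bromo, methyl.
Putting it together: 3-bromo-4-methylhexane.

3-bromo-4-methylhexane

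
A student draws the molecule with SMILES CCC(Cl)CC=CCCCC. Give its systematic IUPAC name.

3-chlorodec-5-ene

The longest chain bearing the multiple bond is 10 carbons long (decane).
A C=C double bond in the chain gives the infix -ene-.
Number the chain so that the substituent locant set {3} is lower than {8} at the first point of difference.
This places the double bond between C-5 and C-6; a chloro group at C-3.
Putting it together: 3-chlorodec-5-ene.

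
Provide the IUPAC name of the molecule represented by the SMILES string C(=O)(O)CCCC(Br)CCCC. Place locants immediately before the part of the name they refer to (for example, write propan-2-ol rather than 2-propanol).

5-bromononanoic acid

The longest carbon chain that includes the –COOH group has 9 carbons, so the parent hydride is nonane.
The highest-priority functional group is a carboxylic acid (terminal –COOH), so the name ends in -oic acid.
Number the chain so that the carboxylic acid carbon is C-1 by definition.
With this numbering: a bromo group at C-5.
Assembling the pieces gives 5-bromononanoic acid.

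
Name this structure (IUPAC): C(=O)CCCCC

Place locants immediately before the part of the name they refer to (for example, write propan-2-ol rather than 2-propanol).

Counting along the main chain through the –CHO group gives 6 carbons: the parent is hexane.
An aldehyde (terminal –CHO) is the principal characteristic group, giving the suffix -al.
The numbering direction is chosen so that the aldehyde carbon is C-1 by definition.
The name is hexanal.

hexanal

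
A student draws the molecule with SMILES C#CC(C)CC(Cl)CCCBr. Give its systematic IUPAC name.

8-bromo-5-chloro-3-methyloct-1-yne

Counting along the main chain through the multiple bond gives 8 carbons: the parent is octane.
There is one C≡C triple bond, indicated by the ending -yne.
Number the chain so that numbering from this end puts the triple bond at C-1 rather than C-7.
This places the triple bond between C-1 and C-2; a bromo group at C-8; a chloro group at C-5; a methyl group at C-3.
The substituents are ordered alphabetically, ignoring any di-/tri- multipliers.
Assembling the pieces gives 8-bromo-5-chloro-3-methyloct-1-yne.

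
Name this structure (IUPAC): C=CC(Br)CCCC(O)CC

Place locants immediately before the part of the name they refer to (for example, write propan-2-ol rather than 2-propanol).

The longest chain bearing the –OH group and the multiple bond is 9 carbons long (nonane).
An alcohol (–OH) is the principal characteristic group, giving the suffix -ol.
A C=C double bond in the chain gives the infix -ene-.
Number the chain so that numbering from this end puts the hydroxyl group at C-3 rather than C-7.
This places the hydroxyl at C-3; the double bond between C-8 and C-9; a bromo group at C-7.
Putting it together: 7-bromonon-8-en-3-ol.

7-bromonon-8-en-3-ol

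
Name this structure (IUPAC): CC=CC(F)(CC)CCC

4-ethyl-4-fluorohept-2-ene

The longest chain bearing the multiple bond is 7 carbons long (heptane).
There is one C=C double bond, indicated by the ending -ene.
The numbering direction is chosen so that numbering from this end puts the double bond at C-2 rather than C-5.
This places the double bond between C-2 and C-3; an ethyl group at C-4; a fluoro group at C-4.
Substituent prefixes are cited in alphabetical order (multiplying prefixes like di-/tri- are ignored for ordering).
The name is 4-ethyl-4-fluorohept-2-ene.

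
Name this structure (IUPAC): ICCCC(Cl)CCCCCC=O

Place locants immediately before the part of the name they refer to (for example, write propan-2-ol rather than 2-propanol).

7-chloro-10-iododecanal

Counting along the main chain through the –CHO group gives 10 carbons: the parent is decane.
The highest-priority functional group is an aldehyde (terminal –CHO), so the name ends in -al.
Number the chain so that the aldehyde carbon is C-1 by definition.
That gives a chloro group at C-7; an iodo group at C-10.
The substituents are ordered alphabetically, ignoring any di-/tri- multipliers.
Putting it together: 7-chloro-10-iododecanal.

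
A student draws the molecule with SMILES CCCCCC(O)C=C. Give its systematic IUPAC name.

oct-1-en-3-ol

The longest carbon chain that includes the –OH group and the multiple bond has 8 carbons, so the parent hydride is octane.
The highest-priority functional group is an alcohol (–OH), so the name ends in -ol.
There is one C=C double bond, indicated by the ending -ene.
The numbering direction is chosen so that numbering from this end puts the hydroxyl group at C-3 rather than C-6.
With this numbering: the hydroxyl at C-3; the double bond between C-1 and C-2.
Assembling the pieces gives oct-1-en-3-ol.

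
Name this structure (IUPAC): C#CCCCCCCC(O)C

dec-9-yn-2-ol

The longest carbon chain that includes the –OH group and the multiple bond has 10 carbons, so the parent hydride is decane.
An alcohol (–OH) is the principal characteristic group, giving the suffix -ol.
A C≡C triple bond in the chain gives the infix -yne-.
Number the chain so that numbering from this end puts the hydroxyl group at C-2 rather than C-9.
This places the hydroxyl at C-2; the triple bond between C-9 and C-10.
Assembling the pieces gives dec-9-yn-2-ol.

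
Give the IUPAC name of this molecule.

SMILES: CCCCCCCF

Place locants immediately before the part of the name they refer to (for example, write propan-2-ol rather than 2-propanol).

1-fluoroheptane

The longest carbon chain is 7 atoms: the parent is heptane.
The numbering direction is chosen so that the substituent locant set {1} is lower than {7} at the first point of difference.
That gives a fluoro group at C-1.
Assembling the pieces gives 1-fluoroheptane.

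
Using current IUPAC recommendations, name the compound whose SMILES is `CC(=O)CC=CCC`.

hept-4-en-2-one

The longest carbon chain that includes the carbonyl and the multiple bond has 7 carbons, so the parent hydride is heptane.
A ketone (C=O on an internal carbon) is the principal characteristic group, giving the suffix -one.
The chain contains a C=C double bond, so the unsaturation ending is -ene.
Choose the numbering such that numbering from this end puts the carbonyl group at C-2 rather than C-6.
With this numbering: the carbonyl at C-2; the double bond between C-4 and C-5.
Assembling the pieces gives hept-4-en-2-one.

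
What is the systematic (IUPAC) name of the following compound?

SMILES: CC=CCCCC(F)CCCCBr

11-bromo-7-fluoroundec-2-ene

The longest chain bearing the multiple bond is 11 carbons long (undecane).
There is one C=C double bond, indicated by the ending -ene.
Number the chain so that numbering from this end puts the double bond at C-2 rather than C-9.
This places the double bond between C-2 and C-3; a bromo group at C-11; a fluoro group at C-7.
Substituent prefixes are cited in alphabetical order (multiplying prefixes like di-/tri- are ignored for ordering).
Assembling the pieces gives 11-bromo-7-fluoroundec-2-ene.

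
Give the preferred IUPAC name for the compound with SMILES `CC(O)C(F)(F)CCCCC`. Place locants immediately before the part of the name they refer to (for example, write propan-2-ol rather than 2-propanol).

The longest carbon chain that includes the –OH group has 8 carbons, so the parent hydride is octane.
An alcohol (–OH) is the principal characteristic group, giving the suffix -ol.
Number the chain so that numbering from this end puts the hydroxyl group at C-2 rather than C-7.
This places the hydroxyl at C-2; two fluoro groups at C-3.
The name is 3,3-difluorooctan-2-ol.

3,3-difluorooctan-2-ol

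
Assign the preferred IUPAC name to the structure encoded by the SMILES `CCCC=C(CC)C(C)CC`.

4-ethyl-3-methyloct-4-ene

The longest carbon chain that includes the multiple bond has 8 carbons, so the parent hydride is octane.
A C=C double bond in the chain gives the infix -ene-.
Number the chain so that the substituent locant set {3,4} is lower than {5,6} at the first point of difference.
With this numbering: the double bond between C-4 and C-5; an ethyl group at C-4; a methyl group at C-3.
Prefixes are listed alphabetically: ethyl, methyl.
Assembling the pieces gives 4-ethyl-3-methyloct-4-ene.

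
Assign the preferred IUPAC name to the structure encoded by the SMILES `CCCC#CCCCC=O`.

The longest chain bearing the –CHO group and the multiple bond is 9 carbons long (nonane).
The principal characteristic group is an aldehyde (terminal –CHO), named with the suffix -al.
The chain contains a C≡C triple bond, so the unsaturation ending is -yne.
The numbering direction is chosen so that the aldehyde carbon is C-1 by definition.
That gives the triple bond between C-5 and C-6.
Assembling the pieces gives non-5-ynal.

non-5-ynal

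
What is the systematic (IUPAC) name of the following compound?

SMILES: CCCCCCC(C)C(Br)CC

The longest continuous carbon chain has 10 atoms, so the parent hydride is decane.
The numbering direction is chosen so that the substituent locant set {3,4} is lower than {7,8} at the first point of difference.
This places a bromo group at C-3; a methyl group at C-4.
Substituent prefixes are cited in alphabetical order (multiplying prefixes like di-/tri- are ignored for ordering).
Putting it together: 3-bromo-4-methyldecane.

3-bromo-4-methyldecane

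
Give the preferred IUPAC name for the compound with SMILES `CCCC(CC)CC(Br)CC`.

3-bromo-5-ethyloctane

The parent chain contains 8 carbons (octane).
Choose the numbering such that the substituent locant set {3,5} is lower than {4,6} at the first point of difference.
This places a bromo group at C-3; an ethyl group at C-5.
Prefixes are listed alphabetically: bromo, ethyl.
Putting it together: 3-bromo-5-ethyloctane.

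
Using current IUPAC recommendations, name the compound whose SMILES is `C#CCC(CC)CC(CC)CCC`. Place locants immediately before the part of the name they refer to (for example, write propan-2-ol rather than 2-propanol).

The longest chain bearing the multiple bond is 9 carbons long (nonane).
There is one C≡C triple bond, indicated by the ending -yne.
Choose the numbering such that numbering from this end puts the triple bond at C-1 rather than C-8.
That gives the triple bond between C-1 and C-2; ethyl groups at C-4 and C-6.
The name is 4,6-diethylnon-1-yne.

4,6-diethylnon-1-yne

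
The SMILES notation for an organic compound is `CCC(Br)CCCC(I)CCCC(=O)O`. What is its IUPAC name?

The longest carbon chain that includes the –COOH group has 11 carbons, so the parent hydride is undecane.
The principal characteristic group is a carboxylic acid (terminal –COOH), named with the suffix -oic acid.
The numbering direction is chosen so that the carboxylic acid carbon is C-1 by definition.
This places a bromo group at C-9; an iodo group at C-5.
Prefixes are listed alphabetically: bromo, iodo.
Putting it together: 9-bromo-5-iodoundecanoic acid.

9-bromo-5-iodoundecanoic acid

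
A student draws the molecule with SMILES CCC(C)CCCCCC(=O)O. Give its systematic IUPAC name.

The longest carbon chain that includes the –COOH group has 9 carbons, so the parent hydride is nonane.
A carboxylic acid (terminal –COOH) is the principal characteristic group, giving the suffix -oic acid.
Number the chain so that the carboxylic acid carbon is C-1 by definition.
That gives a methyl group at C-7.
Putting it together: 7-methylnonanoic acid.

7-methylnonanoic acid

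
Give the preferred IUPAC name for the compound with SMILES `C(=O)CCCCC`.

The longest chain bearing the –CHO group is 6 carbons long (hexane).
The principal characteristic group is an aldehyde (terminal –CHO), named with the suffix -al.
Number the chain so that the aldehyde carbon is C-1 by definition.
The name is hexanal.

hexanal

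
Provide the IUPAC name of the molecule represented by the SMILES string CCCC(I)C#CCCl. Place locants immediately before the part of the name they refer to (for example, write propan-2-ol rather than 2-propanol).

Counting along the main chain through the multiple bond gives 7 carbons: the parent is heptane.
The chain contains a C≡C triple bond, so the unsaturation ending is -yne.
Number the chain so that numbering from this end puts the triple bond at C-2 rather than C-5.
With this numbering: the triple bond between C-2 and C-3; a chloro group at C-1; an iodo group at C-4.
Prefixes are listed alphabetically: chloro, iodo.
The name is 1-chloro-4-iodohept-2-yne.

1-chloro-4-iodohept-2-yne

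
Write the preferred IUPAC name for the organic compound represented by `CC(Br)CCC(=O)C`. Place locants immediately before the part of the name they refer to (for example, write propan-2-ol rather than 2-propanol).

5-bromohexan-2-one

The longest carbon chain that includes the carbonyl has 6 carbons, so the parent hydride is hexane.
The principal characteristic group is a ketone (C=O on an internal carbon), named with the suffix -one.
Choose the numbering such that numbering from this end puts the carbonyl group at C-2 rather than C-5.
That gives the carbonyl at C-2; a bromo group at C-5.
Assembling the pieces gives 5-bromohexan-2-one.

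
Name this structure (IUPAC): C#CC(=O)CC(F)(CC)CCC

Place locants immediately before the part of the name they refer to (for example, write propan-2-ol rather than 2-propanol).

5-ethyl-5-fluorooct-1-yn-3-one

The longest carbon chain that includes the carbonyl and the multiple bond has 8 carbons, so the parent hydride is octane.
The highest-priority functional group is a ketone (C=O on an internal carbon), so the name ends in -one.
The chain contains a C≡C triple bond, so the unsaturation ending is -yne.
Choose the numbering such that numbering from this end puts the carbonyl group at C-3 rather than C-6.
That gives the carbonyl at C-3; the triple bond between C-1 and C-2; an ethyl group at C-5; a fluoro group at C-5.
Substituent prefixes are cited in alphabetical order (multiplying prefixes like di-/tri- are ignored for ordering).
Assembling the pieces gives 5-ethyl-5-fluorooct-1-yn-3-one.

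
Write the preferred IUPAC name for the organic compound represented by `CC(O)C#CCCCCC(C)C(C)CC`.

The longest chain bearing the –OH group and the multiple bond is 12 carbons long (dodecane).
The highest-priority functional group is an alcohol (–OH), so the name ends in -ol.
The chain contains a C≡C triple bond, so the unsaturation ending is -yne.
Number the chain so that numbering from this end puts the hydroxyl group at C-2 rather than C-11.
That gives the hydroxyl at C-2; the triple bond between C-3 and C-4; methyl groups at C-9 and C-10.
Assembling the pieces gives 9,10-dimethyldodec-3-yn-2-ol.

9,10-dimethyldodec-3-yn-2-ol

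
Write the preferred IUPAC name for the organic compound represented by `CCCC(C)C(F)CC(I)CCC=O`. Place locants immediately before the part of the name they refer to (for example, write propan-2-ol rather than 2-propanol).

The longest carbon chain that includes the –CHO group has 10 carbons, so the parent hydride is decane.
An aldehyde (terminal –CHO) is the principal characteristic group, giving the suffix -al.
Choose the numbering such that the aldehyde carbon is C-1 by definition.
With this numbering: a fluoro group at C-6; an iodo group at C-4; a methyl group at C-7.
The substituents are ordered alphabetically, ignoring any di-/tri- multipliers.
Assembling the pieces gives 6-fluoro-4-iodo-7-methyldecanal.

6-fluoro-4-iodo-7-methyldecanal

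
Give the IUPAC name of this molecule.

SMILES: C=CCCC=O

pent-4-enal

Counting along the main chain through the –CHO group and the multiple bond gives 5 carbons: the parent is pentane.
The highest-priority functional group is an aldehyde (terminal –CHO), so the name ends in -al.
A C=C double bond in the chain gives the infix -ene-.
The numbering direction is chosen so that the aldehyde carbon is C-1 by definition.
With this numbering: the double bond between C-4 and C-5.
The name is pent-4-enal.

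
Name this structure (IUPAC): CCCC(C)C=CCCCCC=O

The longest chain bearing the –CHO group and the multiple bond is 11 carbons long (undecane).
The highest-priority functional group is an aldehyde (terminal –CHO), so the name ends in -al.
The chain contains a C=C double bond, so the unsaturation ending is -ene.
The numbering direction is chosen so that the aldehyde carbon is C-1 by definition.
That gives the double bond between C-6 and C-7; a methyl group at C-8.
Putting it together: 8-methylundec-6-enal.

8-methylundec-6-enal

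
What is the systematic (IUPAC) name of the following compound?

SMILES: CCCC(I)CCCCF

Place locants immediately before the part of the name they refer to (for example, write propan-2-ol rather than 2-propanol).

1-fluoro-5-iodooctane

The longest continuous carbon chain has 8 atoms, so the parent hydride is octane.
Choose the numbering such that the substituent locant set {1,5} is lower than {4,8} at the first point of difference.
With this numbering: a fluoro group at C-1; an iodo group at C-5.
Substituent prefixes are cited in alphabetical order (multiplying prefixes like di-/tri- are ignored for ordering).
Assembling the pieces gives 1-fluoro-5-iodooctane.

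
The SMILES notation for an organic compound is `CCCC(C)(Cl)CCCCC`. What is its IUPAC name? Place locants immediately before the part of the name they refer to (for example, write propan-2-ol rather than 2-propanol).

4-chloro-4-methylnonane

The longest carbon chain is 9 atoms: the parent is nonane.
The numbering direction is chosen so that the substituent locant set {4,4} is lower than {6,6} at the first point of difference.
This places a chloro group at C-4; a methyl group at C-4.
Substituent prefixes are cited in alphabetical order (multiplying prefixes like di-/tri- are ignored for ordering).
Putting it together: 4-chloro-4-methylnonane.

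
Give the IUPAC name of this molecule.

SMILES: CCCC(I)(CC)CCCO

The longest chain bearing the –OH group is 7 carbons long (heptane).
The principal characteristic group is an alcohol (–OH), named with the suffix -ol.
The numbering direction is chosen so that numbering from this end puts the hydroxyl group at C-1 rather than C-7.
This places the hydroxyl at C-1; an ethyl group at C-4; an iodo group at C-4.
Substituent prefixes are cited in alphabetical order (multiplying prefixes like di-/tri- are ignored for ordering).
Putting it together: 4-ethyl-4-iodoheptan-1-ol.

4-ethyl-4-iodoheptan-1-ol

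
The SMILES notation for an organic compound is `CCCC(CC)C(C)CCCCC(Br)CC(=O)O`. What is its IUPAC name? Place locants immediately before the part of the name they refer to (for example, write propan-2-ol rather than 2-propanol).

The longest chain bearing the –COOH group is 12 carbons long (dodecane).
The principal characteristic group is a carboxylic acid (terminal –COOH), named with the suffix -oic acid.
Number the chain so that the carboxylic acid carbon is C-1 by definition.
With this numbering: a bromo group at C-3; an ethyl group at C-9; a methyl group at C-8.
Prefixes are listed alphabetically: bromo, ethyl, methyl.
Assembling the pieces gives 3-bromo-9-ethyl-8-methyldodecanoic acid.

3-bromo-9-ethyl-8-methyldodecanoic acid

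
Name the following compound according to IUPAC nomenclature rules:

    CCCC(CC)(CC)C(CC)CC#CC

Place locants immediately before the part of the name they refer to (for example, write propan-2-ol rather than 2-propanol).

5,6,6-triethylnon-2-yne

The longest chain bearing the multiple bond is 9 carbons long (nonane).
A C≡C triple bond in the chain gives the infix -yne-.
Choose the numbering such that numbering from this end puts the triple bond at C-2 rather than C-7.
With this numbering: the triple bond between C-2 and C-3; ethyl groups at C-5 and C-6 (×2).
Putting it together: 5,6,6-triethylnon-2-yne.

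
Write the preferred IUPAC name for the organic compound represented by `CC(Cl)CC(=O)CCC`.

2-chloroheptan-4-one

The longest chain bearing the carbonyl is 7 carbons long (heptane).
A ketone (C=O on an internal carbon) is the principal characteristic group, giving the suffix -one.
The numbering direction is chosen so that the substituent locant set {2} is lower than {6} at the first point of difference.
That gives the carbonyl at C-4; a chloro group at C-2.
The name is 2-chloroheptan-4-one.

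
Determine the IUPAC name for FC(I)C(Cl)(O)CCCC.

The longest chain bearing the –OH group is 6 carbons long (hexane).
The principal characteristic group is an alcohol (–OH), named with the suffix -ol.
Number the chain so that numbering from this end puts the hydroxyl group at C-2 rather than C-5.
That gives the hydroxyl at C-2; a chloro group at C-2; a fluoro group at C-1; an iodo group at C-1.
The substituents are ordered alphabetically, ignoring any di-/tri- multipliers.
Putting it together: 2-chloro-1-fluoro-1-iodohexan-2-ol.

2-chloro-1-fluoro-1-iodohexan-2-ol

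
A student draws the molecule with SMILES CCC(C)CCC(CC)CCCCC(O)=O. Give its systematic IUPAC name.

6-ethyl-9-methylundecanoic acid

The longest carbon chain that includes the –COOH group has 11 carbons, so the parent hydride is undecane.
A carboxylic acid (terminal –COOH) is the principal characteristic group, giving the suffix -oic acid.
Number the chain so that the carboxylic acid carbon is C-1 by definition.
With this numbering: an ethyl group at C-6; a methyl group at C-9.
Prefixes are listed alphabetically: ethyl, methyl.
The name is 6-ethyl-9-methylundecanoic acid.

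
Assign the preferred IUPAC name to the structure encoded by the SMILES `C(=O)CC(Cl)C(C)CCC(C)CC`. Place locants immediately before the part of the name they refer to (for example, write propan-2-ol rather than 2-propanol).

Counting along the main chain through the –CHO group gives 9 carbons: the parent is nonane.
The highest-priority functional group is an aldehyde (terminal –CHO), so the name ends in -al.
Choose the numbering such that the aldehyde carbon is C-1 by definition.
This places a chloro group at C-3; methyl groups at C-4 and C-7.
Prefixes are listed alphabetically: chloro, methyl.
Putting it together: 3-chloro-4,7-dimethylnonanal.

3-chloro-4,7-dimethylnonanal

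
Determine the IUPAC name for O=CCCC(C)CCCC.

4-methyloctanal

The longest carbon chain that includes the –CHO group has 8 carbons, so the parent hydride is octane.
The principal characteristic group is an aldehyde (terminal –CHO), named with the suffix -al.
The numbering direction is chosen so that the aldehyde carbon is C-1 by definition.
This places a methyl group at C-4.
Putting it together: 4-methyloctanal.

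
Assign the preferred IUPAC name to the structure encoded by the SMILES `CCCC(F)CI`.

The longest carbon chain is 5 atoms: the parent is pentane.
Choose the numbering such that the substituent locant set {1,2} is lower than {4,5} at the first point of difference.
With this numbering: a fluoro group at C-2; an iodo group at C-1.
The substituents are ordered alphabetically, ignoring any di-/tri- multipliers.
Assembling the pieces gives 2-fluoro-1-iodopentane.

2-fluoro-1-iodopentane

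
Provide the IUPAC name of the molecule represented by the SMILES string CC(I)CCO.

3-iodobutan-1-ol

The longest chain bearing the –OH group is 4 carbons long (butane).
The principal characteristic group is an alcohol (–OH), named with the suffix -ol.
Choose the numbering such that numbering from this end puts the hydroxyl group at C-1 rather than C-4.
That gives the hydroxyl at C-1; an iodo group at C-3.
Assembling the pieces gives 3-iodobutan-1-ol.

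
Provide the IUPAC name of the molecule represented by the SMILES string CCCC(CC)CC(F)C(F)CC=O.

6-ethyl-3,4-difluorononanal

Counting along the main chain through the –CHO group gives 9 carbons: the parent is nonane.
An aldehyde (terminal –CHO) is the principal characteristic group, giving the suffix -al.
The numbering direction is chosen so that the aldehyde carbon is C-1 by definition.
This places an ethyl group at C-6; fluoro groups at C-3 and C-4.
The substituents are ordered alphabetically, ignoring any di-/tri- multipliers.
Assembling the pieces gives 6-ethyl-3,4-difluorononanal.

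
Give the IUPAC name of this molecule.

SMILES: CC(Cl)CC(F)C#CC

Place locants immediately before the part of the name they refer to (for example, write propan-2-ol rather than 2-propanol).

The longest chain bearing the multiple bond is 7 carbons long (heptane).
The chain contains a C≡C triple bond, so the unsaturation ending is -yne.
Number the chain so that numbering from this end puts the triple bond at C-2 rather than C-5.
This places the triple bond between C-2 and C-3; a chloro group at C-6; a fluoro group at C-4.
Substituent prefixes are cited in alphabetical order (multiplying prefixes like di-/tri- are ignored for ordering).
Assembling the pieces gives 6-chloro-4-fluorohept-2-yne.

6-chloro-4-fluorohept-2-yne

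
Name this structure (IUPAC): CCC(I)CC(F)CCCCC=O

Counting along the main chain through the –CHO group gives 10 carbons: the parent is decane.
The highest-priority functional group is an aldehyde (terminal –CHO), so the name ends in -al.
The numbering direction is chosen so that the aldehyde carbon is C-1 by definition.
That gives a fluoro group at C-6; an iodo group at C-8.
The substituents are ordered alphabetically, ignoring any di-/tri- multipliers.
Putting it together: 6-fluoro-8-iododecanal.

6-fluoro-8-iododecanal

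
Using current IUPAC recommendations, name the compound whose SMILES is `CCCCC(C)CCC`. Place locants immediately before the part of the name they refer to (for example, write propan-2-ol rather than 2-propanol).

4-methyloctane

The parent chain contains 8 carbons (octane).
Choose the numbering such that the substituent locant set {4} is lower than {5} at the first point of difference.
With this numbering: a methyl group at C-4.
Assembling the pieces gives 4-methyloctane.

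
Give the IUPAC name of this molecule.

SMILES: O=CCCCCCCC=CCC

undec-8-enal

Counting along the main chain through the –CHO group and the multiple bond gives 11 carbons: the parent is undecane.
The principal characteristic group is an aldehyde (terminal –CHO), named with the suffix -al.
The chain contains a C=C double bond, so the unsaturation ending is -ene.
Number the chain so that the aldehyde carbon is C-1 by definition.
That gives the double bond between C-8 and C-9.
The name is undec-8-enal.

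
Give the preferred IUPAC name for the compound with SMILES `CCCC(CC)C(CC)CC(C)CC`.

The longest carbon chain is 9 atoms: the parent is nonane.
Choose the numbering such that the substituent locant set {3,5,6} is lower than {4,5,7} at the first point of difference.
This places ethyl groups at C-5 and C-6; a methyl group at C-3.
Prefixes are listed alphabetically: ethyl, methyl.
Putting it together: 5,6-diethyl-3-methylnonane.

5,6-diethyl-3-methylnonane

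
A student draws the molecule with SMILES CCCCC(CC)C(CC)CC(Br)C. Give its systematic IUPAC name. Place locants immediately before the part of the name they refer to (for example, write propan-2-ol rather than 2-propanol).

2-bromo-4,5-diethylnonane

The longest continuous carbon chain has 9 atoms, so the parent hydride is nonane.
Choose the numbering such that the substituent locant set {2,4,5} is lower than {5,6,8} at the first point of difference.
That gives a bromo group at C-2; ethyl groups at C-4 and C-5.
Substituent prefixes are cited in alphabetical order (multiplying prefixes like di-/tri- are ignored for ordering).
Assembling the pieces gives 2-bromo-4,5-diethylnonane.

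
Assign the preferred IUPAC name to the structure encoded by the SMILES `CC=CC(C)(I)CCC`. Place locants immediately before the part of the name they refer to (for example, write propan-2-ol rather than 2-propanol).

4-iodo-4-methylhept-2-ene

The longest carbon chain that includes the multiple bond has 7 carbons, so the parent hydride is heptane.
A C=C double bond in the chain gives the infix -ene-.
Number the chain so that numbering from this end puts the double bond at C-2 rather than C-5.
With this numbering: the double bond between C-2 and C-3; an iodo group at C-4; a methyl group at C-4.
Prefixes are listed alphabetically: iodo, methyl.
Putting it together: 4-iodo-4-methylhept-2-ene.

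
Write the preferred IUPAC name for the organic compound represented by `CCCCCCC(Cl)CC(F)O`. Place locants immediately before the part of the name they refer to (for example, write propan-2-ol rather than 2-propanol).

The longest chain bearing the –OH group is 9 carbons long (nonane).
The principal characteristic group is an alcohol (–OH), named with the suffix -ol.
Choose the numbering such that numbering from this end puts the hydroxyl group at C-1 rather than C-9.
This places the hydroxyl at C-1; a chloro group at C-3; a fluoro group at C-1.
Substituent prefixes are cited in alphabetical order (multiplying prefixes like di-/tri- are ignored for ordering).
Putting it together: 3-chloro-1-fluorononan-1-ol.

3-chloro-1-fluorononan-1-ol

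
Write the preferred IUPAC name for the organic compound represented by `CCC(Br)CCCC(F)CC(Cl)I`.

7-bromo-1-chloro-3-fluoro-1-iodononane

The longest carbon chain is 9 atoms: the parent is nonane.
The numbering direction is chosen so that the substituent locant set {1,1,3,7} is lower than {3,7,9,9} at the first point of difference.
That gives a bromo group at C-7; a chloro group at C-1; a fluoro group at C-3; an iodo group at C-1.
The substituents are ordered alphabetically, ignoring any di-/tri- multipliers.
Putting it together: 7-bromo-1-chloro-3-fluoro-1-iodononane.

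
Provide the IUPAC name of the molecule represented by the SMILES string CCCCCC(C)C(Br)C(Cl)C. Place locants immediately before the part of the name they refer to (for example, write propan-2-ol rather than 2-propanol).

The parent chain contains 9 carbons (nonane).
Number the chain so that the substituent locant set {2,3,4} is lower than {6,7,8} at the first point of difference.
That gives a bromo group at C-3; a chloro group at C-2; a methyl group at C-4.
Substituent prefixes are cited in alphabetical order (multiplying prefixes like di-/tri- are ignored for ordering).
Assembling the pieces gives 3-bromo-2-chloro-4-methylnonane.

3-bromo-2-chloro-4-methylnonane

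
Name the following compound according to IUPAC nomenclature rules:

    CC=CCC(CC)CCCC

Counting along the main chain through the multiple bond gives 9 carbons: the parent is nonane.
The chain contains a C=C double bond, so the unsaturation ending is -ene.
The numbering direction is chosen so that numbering from this end puts the double bond at C-2 rather than C-7.
That gives the double bond between C-2 and C-3; an ethyl group at C-5.
Assembling the pieces gives 5-ethylnon-2-ene.

5-ethylnon-2-ene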